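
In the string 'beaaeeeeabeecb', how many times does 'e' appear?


Scanning 'beaaeeeeabeecb' for 'e':
  Position 1: 'e' -> MATCH (count: 1)
  Position 4: 'e' -> MATCH (count: 2)
  Position 5: 'e' -> MATCH (count: 3)
  Position 6: 'e' -> MATCH (count: 4)
  Position 7: 'e' -> MATCH (count: 5)
  Position 10: 'e' -> MATCH (count: 6)
  Position 11: 'e' -> MATCH (count: 7)
Total occurrences of 'e': 7

7


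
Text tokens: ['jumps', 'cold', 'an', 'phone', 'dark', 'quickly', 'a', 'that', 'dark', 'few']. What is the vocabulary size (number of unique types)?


Listing all tokens and tracking unique types:
  Token 1: 'jumps' -> NEW (unique so far: 1)
  Token 2: 'cold' -> NEW (unique so far: 2)
  Token 3: 'an' -> NEW (unique so far: 3)
  Token 4: 'phone' -> NEW (unique so far: 4)
  Token 5: 'dark' -> NEW (unique so far: 5)
  Token 6: 'quickly' -> NEW (unique so far: 6)
  Token 7: 'a' -> NEW (unique so far: 7)
  Token 8: 'that' -> NEW (unique so far: 8)
  Token 9: 'dark' -> duplicate (unique so far: 8)
  Token 10: 'few' -> NEW (unique so far: 9)
Unique types: ('a', 'an', 'cold', 'dark', 'few', 'jumps', 'phone', 'quickly', 'that')
Vocabulary size: 9

9


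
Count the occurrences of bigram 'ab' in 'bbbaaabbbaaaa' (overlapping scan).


Scanning 'bbbaaabbbaaaa' for bigram 'ab':
  Position 0: 'bb' -> no
  Position 1: 'bb' -> no
  Position 2: 'ba' -> no
  Position 3: 'aa' -> no
  Position 4: 'aa' -> no
  Position 5: 'ab' -> MATCH
  Position 6: 'bb' -> no
  Position 7: 'bb' -> no
  Position 8: 'ba' -> no
  Position 9: 'aa' -> no
  Position 10: 'aa' -> no
  Position 11: 'aa' -> no
Total matches: 1

1


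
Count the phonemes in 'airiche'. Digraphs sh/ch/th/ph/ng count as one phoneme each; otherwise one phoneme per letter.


Parsing 'airiche' greedily, digraphs first:
  'a' -> vowel phoneme (phonemes so far: 1)
  'i' -> vowel phoneme (phonemes so far: 2)
  'r' -> consonant phoneme (phonemes so far: 3)
  'i' -> vowel phoneme (phonemes so far: 4)
  'ch' -> digraph (1 consonant phoneme) (phonemes so far: 5)
  'e' -> vowel phoneme (phonemes so far: 6)
Total phonemes: 6

6


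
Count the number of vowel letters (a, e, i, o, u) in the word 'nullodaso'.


Scanning each character of 'nullodaso':
  Position 1: 'n' -> consonant (running count: 0)
  Position 2: 'u' -> vowel (running count: 1)
  Position 3: 'l' -> consonant (running count: 1)
  Position 4: 'l' -> consonant (running count: 1)
  Position 5: 'o' -> vowel (running count: 2)
  Position 6: 'd' -> consonant (running count: 2)
  Position 7: 'a' -> vowel (running count: 3)
  Position 8: 's' -> consonant (running count: 3)
  Position 9: 'o' -> vowel (running count: 4)
Total vowels: 4

4


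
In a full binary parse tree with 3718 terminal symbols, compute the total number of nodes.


Leaf nodes (terminals): 3718
Internal nodes = n - 1 = 3718 - 1 = 3717
Total = leaves + internal = 3718 + 3717 = 7435

7435


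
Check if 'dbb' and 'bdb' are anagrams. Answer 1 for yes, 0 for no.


Sort characters of 'dbb': 'bbd'
Sort characters of 'bdb': 'bbd'
Sorted forms match -> they ARE anagrams
Result: 1

1


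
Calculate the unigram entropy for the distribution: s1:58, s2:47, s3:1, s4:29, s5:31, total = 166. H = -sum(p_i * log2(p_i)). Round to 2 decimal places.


Computing entropy H = -sum(p_i * log2(p_i)):
  s1: p = 58/166 = 0.3494, -p*log2(p) = 0.5301
  s2: p = 47/166 = 0.2831, -p*log2(p) = 0.5154
  s3: p = 1/166 = 0.0060, -p*log2(p) = 0.0444
  s4: p = 29/166 = 0.1747, -p*log2(p) = 0.4397
  s5: p = 31/166 = 0.1867, -p*log2(p) = 0.4521
H = sum of terms = 1.9817
Rounded to 2 decimals: 1.98

1.98


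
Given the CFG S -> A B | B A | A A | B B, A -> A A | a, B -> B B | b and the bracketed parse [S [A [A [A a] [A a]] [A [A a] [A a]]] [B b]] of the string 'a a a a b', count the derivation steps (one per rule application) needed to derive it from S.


Every bracketed nonterminal node [X ...] in the tree is produced by exactly one rule application.
Reading the tree off as a leftmost derivation:
  Step 1: S  =>  A B   (applied S -> A B)
  Step 2: A B  =>  A A B   (applied A -> A A)
  Step 3: A A B  =>  A A A B   (applied A -> A A)
  Step 4: A A A B  =>  a A A B   (applied A -> a)
  Step 5: a A A B  =>  a a A B   (applied A -> a)
  Step 6: a a A B  =>  a a A A B   (applied A -> A A)
  Step 7: a a A A B  =>  a a a A B   (applied A -> a)
  Step 8: a a a A B  =>  a a a a B   (applied A -> a)
  Step 9: a a a a B  =>  a a a a b   (applied B -> b)
Final yield: a a a a b
Total rewrite steps: 9

9


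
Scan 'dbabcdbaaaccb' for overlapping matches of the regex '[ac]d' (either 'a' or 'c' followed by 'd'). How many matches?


Pattern: [ac]d means either 'a' or 'c' followed by 'd'.
Scanning 'dbabcdbaaaccb' position-by-position:
  Pos 0: window 'db' -> no
  Pos 1: window 'ba' -> no
  Pos 2: window 'ab' -> no
  Pos 3: window 'bc' -> no
  Pos 4: window 'cd' -> MATCH
  Pos 5: window 'db' -> no
  Pos 6: window 'ba' -> no
  Pos 7: window 'aa' -> no
  Pos 8: window 'aa' -> no
  Pos 9: window 'ac' -> no
  Pos 10: window 'cc' -> no
  Pos 11: window 'cb' -> no
  Pos 12: window 'b' -> no
Total matches: 1

1


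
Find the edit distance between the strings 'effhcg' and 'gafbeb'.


Building DP table for s1='effhcg' (len 6) and s2='gafbeb' (len 6):
       g  a  f  b  e  b
    0  1  2  3  4  5  6
  e 1  1  2  3  4  4  5
  f 2  2  2  2  3  4  5
  f 3  3  3  2  3  4  5
  h 4  4  4  3  3  4  5
  c 5  5  5  4  4  4  5
  g 6  5  6  5  5  5  5
Edit distance = dp[6][6] = 5

5


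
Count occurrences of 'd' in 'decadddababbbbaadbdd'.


Scanning 'decadddababbbbaadbdd' for 'd':
  Position 0: 'd' -> MATCH (count: 1)
  Position 4: 'd' -> MATCH (count: 2)
  Position 5: 'd' -> MATCH (count: 3)
  Position 6: 'd' -> MATCH (count: 4)
  Position 16: 'd' -> MATCH (count: 5)
  Position 18: 'd' -> MATCH (count: 6)
  Position 19: 'd' -> MATCH (count: 7)
Total occurrences of 'd': 7

7


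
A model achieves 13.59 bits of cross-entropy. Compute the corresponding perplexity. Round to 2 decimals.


Perplexity formula: PP = 2^H
H = 13.59
PP = 2^13.59
Decompose: 2^13.59 = 2^13 * 2^0.59
2^13 = 8192, 2^0.59 ~ 1.5052467
PP ~ 8192 * 1.5052467 = 12330.9809664
Rounded to 2 decimals: 12330.98

12330.98


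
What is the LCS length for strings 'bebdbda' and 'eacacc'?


DP table for LCS of 'bebdbda' and 'eacacc':
       e  a  c  a  c  c
    0  0  0  0  0  0  0
  b 0  0  0  0  0  0  0
  e 0  1  1  1  1  1  1
  b 0  1  1  1  1  1  1
  d 0  1  1  1  1  1  1
  b 0  1  1  1  1  1  1
  d 0  1  1  1  1  1  1
  a 0  1  2  2  2  2  2
LCS: 'ea'
LCS length = 2

2


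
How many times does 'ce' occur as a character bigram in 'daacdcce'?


Scanning 'daacdcce' for bigram 'ce':
  Position 0: 'da' -> no
  Position 1: 'aa' -> no
  Position 2: 'ac' -> no
  Position 3: 'cd' -> no
  Position 4: 'dc' -> no
  Position 5: 'cc' -> no
  Position 6: 'ce' -> MATCH
Total matches: 1

1


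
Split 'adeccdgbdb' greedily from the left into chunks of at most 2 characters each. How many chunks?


'adeccdgbdb' has 10 characters.
Chunking with max size 2:
  Chunk 1: 'ad' (positions 0-1)
  Chunk 2: 'ec' (positions 2-3)
  Chunk 3: 'cd' (positions 4-5)
  Chunk 4: 'gb' (positions 6-7)
  Chunk 5: 'db' (positions 8-9)
Total chunks: ceil(10 / 2) = 5

5


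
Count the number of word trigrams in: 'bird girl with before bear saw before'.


Word trigrams from [7] words:
  Trigram 1: (bird girl with)
  Trigram 2: (girl with before)
  Trigram 3: (with before bear)
  Trigram 4: (before bear saw)
  Trigram 5: (bear saw before)
Total word trigrams: 7 - 2 = 5

5


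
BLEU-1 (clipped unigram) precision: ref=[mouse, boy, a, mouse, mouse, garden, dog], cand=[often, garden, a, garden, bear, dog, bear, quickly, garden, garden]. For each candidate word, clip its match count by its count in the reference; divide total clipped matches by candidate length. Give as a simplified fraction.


Reference word counts: {'a': 1, 'boy': 1, 'dog': 1, 'garden': 1, 'mouse': 3}
Checking each candidate word (with clipping):
  'often' -> not in reference -> no match (matches: 0)
  'garden' -> in reference (ref count 1, used 1/1) -> match (matches: 1)
  'a' -> in reference (ref count 1, used 1/1) -> match (matches: 2)
  'garden' -> ref count 1 already used up (1/1) -> clipped, no match (matches: 2)
  'bear' -> not in reference -> no match (matches: 2)
  'dog' -> in reference (ref count 1, used 1/1) -> match (matches: 3)
  'bear' -> not in reference -> no match (matches: 3)
  'quickly' -> not in reference -> no match (matches: 3)
  'garden' -> ref count 1 already used up (1/1) -> clipped, no match (matches: 3)
  'garden' -> ref count 1 already used up (1/1) -> clipped, no match (matches: 3)
Clipped matches: 3, Candidate length: 10
Precision = 3/10

3/10


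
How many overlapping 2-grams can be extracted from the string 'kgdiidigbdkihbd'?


String 'kgdiidigbdkihbd' has length L = 15.
Number of overlapping n-grams = L - n + 1
Substituting: 15 - 2 + 1 = 14

14


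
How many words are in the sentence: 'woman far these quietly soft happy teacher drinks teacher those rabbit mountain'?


Counting words by splitting on spaces:
  Word 1: 'woman'
  Word 2: 'far'
  Word 3: 'these'
  Word 4: 'quietly'
  Word 5: 'soft'
  Word 6: 'happy'
  Word 7: 'teacher'
  Word 8: 'drinks'
  Word 9: 'teacher'
  Word 10: 'those'
  Word 11: 'rabbit'
  Word 12: 'mountain'
Total words: 12

12


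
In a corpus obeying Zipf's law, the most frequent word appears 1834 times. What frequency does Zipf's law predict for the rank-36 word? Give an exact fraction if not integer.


Zipf's law: freq(rank) = f1 / rank
f1 = 1834, rank = 36
freq = 1834 / 36
GCD(1834, 36) = 2
Simplified: 917/18

917/18


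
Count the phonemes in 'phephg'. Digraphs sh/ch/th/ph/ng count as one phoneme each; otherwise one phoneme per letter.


Parsing 'phephg' greedily, digraphs first:
  'ph' -> digraph (1 consonant phoneme) (phonemes so far: 1)
  'e' -> vowel phoneme (phonemes so far: 2)
  'ph' -> digraph (1 consonant phoneme) (phonemes so far: 3)
  'g' -> consonant phoneme (phonemes so far: 4)
Total phonemes: 4

4


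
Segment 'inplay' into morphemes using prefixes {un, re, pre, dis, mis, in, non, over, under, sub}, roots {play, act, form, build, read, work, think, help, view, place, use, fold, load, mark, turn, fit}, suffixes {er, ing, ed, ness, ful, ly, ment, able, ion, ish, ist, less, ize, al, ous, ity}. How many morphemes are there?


Segmenting 'inplay' against the inventory:
  'in' -> prefix (morpheme 1)
  'play' -> root (morpheme 2)
Total morphemes: 2

2


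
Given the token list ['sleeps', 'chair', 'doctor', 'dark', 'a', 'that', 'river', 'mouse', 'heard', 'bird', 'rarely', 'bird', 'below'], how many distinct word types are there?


Listing all tokens and tracking unique types:
  Token 1: 'sleeps' -> NEW (unique so far: 1)
  Token 2: 'chair' -> NEW (unique so far: 2)
  Token 3: 'doctor' -> NEW (unique so far: 3)
  Token 4: 'dark' -> NEW (unique so far: 4)
  Token 5: 'a' -> NEW (unique so far: 5)
  Token 6: 'that' -> NEW (unique so far: 6)
  Token 7: 'river' -> NEW (unique so far: 7)
  Token 8: 'mouse' -> NEW (unique so far: 8)
  Token 9: 'heard' -> NEW (unique so far: 9)
  Token 10: 'bird' -> NEW (unique so far: 10)
  Token 11: 'rarely' -> NEW (unique so far: 11)
  Token 12: 'bird' -> duplicate (unique so far: 11)
  Token 13: 'below' -> NEW (unique so far: 12)
Unique types: ('a', 'below', 'bird', 'chair', 'dark', 'doctor', 'heard', 'mouse', 'rarely', 'river', 'sleeps', 'that')
Vocabulary size: 12

12


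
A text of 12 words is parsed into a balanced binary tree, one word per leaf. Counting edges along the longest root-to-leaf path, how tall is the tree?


In a balanced binary tree with n leaves the deepest leaf is ceil(log2(n)) edges below the root.
log2(12) = 3.5850
ceil(3.5850) = 4
height (edges) = 4

4


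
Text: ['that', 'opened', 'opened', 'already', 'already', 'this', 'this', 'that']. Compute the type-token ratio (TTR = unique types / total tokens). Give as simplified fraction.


Tokens: 8
Unique types: ('already', 'opened', 'that', 'this') = 4
TTR = 4/8
Simplify: divide both by 4 -> 1/2
TTR = 1/2

1/2


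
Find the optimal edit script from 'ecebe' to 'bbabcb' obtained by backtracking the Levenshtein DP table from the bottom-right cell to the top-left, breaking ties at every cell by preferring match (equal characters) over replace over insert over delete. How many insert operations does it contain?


Edit distance = 5. Backtracking from cell (5, 6) with preference match > replace > insert > delete,
then listing the resulting alignment 'ecebe' -> 'bbabcb' left to right:
  Step 1: replace e->b
  Step 2: replace c->b
  Step 3: replace e->a
  Step 4: keep 'b'
  Step 5: insert 'c' [insertion #1]
  Step 6: replace e->b
Total insertions: 1

1


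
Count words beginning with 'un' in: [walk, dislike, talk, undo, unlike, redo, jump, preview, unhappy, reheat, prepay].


Checking each word for prefix 'un':
  'walk' -> no (count: 0)
  'dislike' -> no (count: 0)
  'talk' -> no (count: 0)
  'undo' -> YES, starts with 'un' (count: 1)
  'unlike' -> YES, starts with 'un' (count: 2)
  'redo' -> no (count: 2)
  'jump' -> no (count: 2)
  'preview' -> no (count: 2)
  'unhappy' -> YES, starts with 'un' (count: 3)
  'reheat' -> no (count: 3)
  'prepay' -> no (count: 3)
Total with prefix 'un': 3

3


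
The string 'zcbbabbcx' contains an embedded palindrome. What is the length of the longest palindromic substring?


Scanning 'zcbbabbcx' for palindromic substrings.
Substring at positions 1-7: 'cbbabbc'.
Check: reverse('cbbabbc') = 'cbbabbc' -> palindrome confirmed.
Neighbouring characters ('z' / 'x') break symmetry, so it cannot extend further.
No longer palindromic substring exists; longest length = 7

7


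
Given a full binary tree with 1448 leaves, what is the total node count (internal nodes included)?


Leaf nodes (terminals): 1448
Internal nodes = n - 1 = 1448 - 1 = 1447
Total = leaves + internal = 1448 + 1447 = 2895

2895


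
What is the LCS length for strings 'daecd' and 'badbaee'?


DP table for LCS of 'daecd' and 'badbaee':
       b  a  d  b  a  e  e
    0  0  0  0  0  0  0  0
  d 0  0  0  1  1  1  1  1
  a 0  0  1  1  1  2  2  2
  e 0  0  1  1  1  2  3  3
  c 0  0  1  1  1  2  3  3
  d 0  0  1  2  2  2  3  3
LCS: 'dae'
LCS length = 3

3


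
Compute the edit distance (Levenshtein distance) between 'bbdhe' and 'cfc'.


Building DP table for s1='bbdhe' (len 5) and s2='cfc' (len 3):
       c  f  c
    0  1  2  3
  b 1  1  2  3
  b 2  2  2  3
  d 3  3  3  3
  h 4  4  4  4
  e 5  5  5  5
Edit distance = dp[5][3] = 5

5


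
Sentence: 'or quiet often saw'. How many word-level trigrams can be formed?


Word trigrams from [4] words:
  Trigram 1: (or quiet often)
  Trigram 2: (quiet often saw)
Total word trigrams: 4 - 2 = 2

2


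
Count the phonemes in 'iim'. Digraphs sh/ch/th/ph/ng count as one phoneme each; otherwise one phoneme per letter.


Parsing 'iim' greedily, digraphs first:
  'i' -> vowel phoneme (phonemes so far: 1)
  'i' -> vowel phoneme (phonemes so far: 2)
  'm' -> consonant phoneme (phonemes so far: 3)
Total phonemes: 3

3


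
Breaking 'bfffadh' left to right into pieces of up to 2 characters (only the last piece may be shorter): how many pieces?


'bfffadh' has 7 characters.
Chunking with max size 2:
  Chunk 1: 'bf' (positions 0-1)
  Chunk 2: 'ff' (positions 2-3)
  Chunk 3: 'ad' (positions 4-5)
  Chunk 4: 'h' (positions 6-6)
Total chunks: ceil(7 / 2) = 4

4


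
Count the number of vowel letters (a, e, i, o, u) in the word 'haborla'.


Scanning each character of 'haborla':
  Position 1: 'h' -> consonant (running count: 0)
  Position 2: 'a' -> vowel (running count: 1)
  Position 3: 'b' -> consonant (running count: 1)
  Position 4: 'o' -> vowel (running count: 2)
  Position 5: 'r' -> consonant (running count: 2)
  Position 6: 'l' -> consonant (running count: 2)
  Position 7: 'a' -> vowel (running count: 3)
Total vowels: 3

3


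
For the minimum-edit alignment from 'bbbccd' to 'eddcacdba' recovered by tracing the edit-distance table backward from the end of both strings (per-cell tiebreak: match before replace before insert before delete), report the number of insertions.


Edit distance = 6. Backtracking from cell (6, 9) with preference match > replace > insert > delete,
then listing the resulting alignment 'bbbccd' -> 'eddcacdba' left to right:
  Step 1: replace b->e
  Step 2: replace b->d
  Step 3: replace b->d
  Step 4: keep 'c'
  Step 5: insert 'a' [insertion #1]
  Step 6: keep 'c'
  Step 7: keep 'd'
  Step 8: insert 'b' [insertion #2]
  Step 9: insert 'a' [insertion #3]
Total insertions: 3

3


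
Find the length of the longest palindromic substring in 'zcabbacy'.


Scanning 'zcabbacy' for palindromic substrings.
Substring at positions 1-6: 'cabbac'.
Check: reverse('cabbac') = 'cabbac' -> palindrome confirmed.
Neighbouring characters ('z' / 'y') break symmetry, so it cannot extend further.
No longer palindromic substring exists; longest length = 6

6


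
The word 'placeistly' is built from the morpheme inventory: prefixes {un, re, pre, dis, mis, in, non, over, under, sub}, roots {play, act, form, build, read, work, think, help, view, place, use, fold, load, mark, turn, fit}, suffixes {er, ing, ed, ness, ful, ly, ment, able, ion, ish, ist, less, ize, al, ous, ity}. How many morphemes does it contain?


Segmenting 'placeistly' against the inventory:
  'place' -> root (morpheme 1)
  'ist' -> suffix (morpheme 2)
  'ly' -> suffix (morpheme 3)
Total morphemes: 3

3


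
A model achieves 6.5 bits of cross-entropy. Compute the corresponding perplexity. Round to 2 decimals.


Perplexity formula: PP = 2^H
H = 6.5
PP = 2^6.5
Decompose: 2^6.5 = 2^6 * 2^0.5 = 2^6 * sqrt(2)
2^6 = 64, sqrt(2) ~ 1.4142136
PP ~ 64 * 1.4142136 = 90.5096704
Rounded to 2 decimals: 90.51

90.51


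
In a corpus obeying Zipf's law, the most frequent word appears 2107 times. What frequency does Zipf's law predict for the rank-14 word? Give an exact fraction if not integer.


Zipf's law: freq(rank) = f1 / rank
f1 = 2107, rank = 14
freq = 2107 / 14
GCD(2107, 14) = 7
Simplified: 301/2

301/2


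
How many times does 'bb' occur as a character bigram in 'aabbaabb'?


Scanning 'aabbaabb' for bigram 'bb':
  Position 0: 'aa' -> no
  Position 1: 'ab' -> no
  Position 2: 'bb' -> MATCH
  Position 3: 'ba' -> no
  Position 4: 'aa' -> no
  Position 5: 'ab' -> no
  Position 6: 'bb' -> MATCH
Total matches: 2

2


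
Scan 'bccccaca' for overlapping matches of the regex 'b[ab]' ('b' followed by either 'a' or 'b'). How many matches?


Pattern: b[ab] means 'b' followed by either 'a' or 'b'.
Scanning 'bccccaca' position-by-position:
  Pos 0: window 'bc' -> no
  Pos 1: window 'cc' -> no
  Pos 2: window 'cc' -> no
  Pos 3: window 'cc' -> no
  Pos 4: window 'ca' -> no
  Pos 5: window 'ac' -> no
  Pos 6: window 'ca' -> no
  Pos 7: window 'a' -> no
Total matches: 0

0


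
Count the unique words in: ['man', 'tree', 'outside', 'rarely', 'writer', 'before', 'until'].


Listing all tokens and tracking unique types:
  Token 1: 'man' -> NEW (unique so far: 1)
  Token 2: 'tree' -> NEW (unique so far: 2)
  Token 3: 'outside' -> NEW (unique so far: 3)
  Token 4: 'rarely' -> NEW (unique so far: 4)
  Token 5: 'writer' -> NEW (unique so far: 5)
  Token 6: 'before' -> NEW (unique so far: 6)
  Token 7: 'until' -> NEW (unique so far: 7)
Unique types: ('before', 'man', 'outside', 'rarely', 'tree', 'until', 'writer')
Vocabulary size: 7

7


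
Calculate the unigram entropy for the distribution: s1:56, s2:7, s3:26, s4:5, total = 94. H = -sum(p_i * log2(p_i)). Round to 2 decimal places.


Computing entropy H = -sum(p_i * log2(p_i)):
  s1: p = 56/94 = 0.5957, -p*log2(p) = 0.4452
  s2: p = 7/94 = 0.0745, -p*log2(p) = 0.2790
  s3: p = 26/94 = 0.2766, -p*log2(p) = 0.5128
  s4: p = 5/94 = 0.0532, -p*log2(p) = 0.2251
H = sum of terms = 1.4621
Rounded to 2 decimals: 1.46

1.46


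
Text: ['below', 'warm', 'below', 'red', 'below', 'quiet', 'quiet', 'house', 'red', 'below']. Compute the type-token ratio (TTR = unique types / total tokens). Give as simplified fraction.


Tokens: 10
Unique types: ('below', 'house', 'quiet', 'red', 'warm') = 5
TTR = 5/10
Simplify: divide both by 5 -> 1/2
TTR = 1/2

1/2


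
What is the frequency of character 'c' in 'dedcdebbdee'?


Scanning 'dedcdebbdee' for 'c':
  Position 3: 'c' -> MATCH (count: 1)
Total occurrences of 'c': 1

1


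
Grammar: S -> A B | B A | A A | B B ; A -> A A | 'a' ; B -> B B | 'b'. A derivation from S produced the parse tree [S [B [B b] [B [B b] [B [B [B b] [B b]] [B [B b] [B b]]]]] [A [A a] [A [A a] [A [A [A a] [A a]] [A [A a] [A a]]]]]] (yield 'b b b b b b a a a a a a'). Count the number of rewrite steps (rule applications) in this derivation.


Every bracketed nonterminal node [X ...] in the tree is produced by exactly one rule application.
Reading the tree off as a leftmost derivation:
  Step 1: S  =>  B A   (applied S -> B A)
  Step 2: B A  =>  B B A   (applied B -> B B)
  Step 3: B B A  =>  b B A   (applied B -> b)
  Step 4: b B A  =>  b B B A   (applied B -> B B)
  Step 5: b B B A  =>  b b B A   (applied B -> b)
  Step 6: b b B A  =>  b b B B A   (applied B -> B B)
  Step 7: b b B B A  =>  b b B B B A   (applied B -> B B)
  Step 8: b b B B B A  =>  b b b B B A   (applied B -> b)
  Step 9: b b b B B A  =>  b b b b B A   (applied B -> b)
  Step 10: b b b b B A  =>  b b b b B B A   (applied B -> B B)
  Step 11: b b b b B B A  =>  b b b b b B A   (applied B -> b)
  Step 12: b b b b b B A  =>  b b b b b b A   (applied B -> b)
  Step 13: b b b b b b A  =>  b b b b b b A A   (applied A -> A A)
  Step 14: b b b b b b A A  =>  b b b b b b a A   (applied A -> a)
  Step 15: b b b b b b a A  =>  b b b b b b a A A   (applied A -> A A)
  Step 16: b b b b b b a A A  =>  b b b b b b a a A   (applied A -> a)
  Step 17: b b b b b b a a A  =>  b b b b b b a a A A   (applied A -> A A)
  Step 18: b b b b b b a a A A  =>  b b b b b b a a A A A   (applied A -> A A)
  Step 19: b b b b b b a a A A A  =>  b b b b b b a a a A A   (applied A -> a)
  Step 20: b b b b b b a a a A A  =>  b b b b b b a a a a A   (applied A -> a)
  Step 21: b b b b b b a a a a A  =>  b b b b b b a a a a A A   (applied A -> A A)
  Step 22: b b b b b b a a a a A A  =>  b b b b b b a a a a a A   (applied A -> a)
  Step 23: b b b b b b a a a a a A  =>  b b b b b b a a a a a a   (applied A -> a)
Final yield: b b b b b b a a a a a a
Total rewrite steps: 23

23


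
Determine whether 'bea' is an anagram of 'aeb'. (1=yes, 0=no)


Sort characters of 'bea': 'abe'
Sort characters of 'aeb': 'abe'
Sorted forms match -> they ARE anagrams
Result: 1

1


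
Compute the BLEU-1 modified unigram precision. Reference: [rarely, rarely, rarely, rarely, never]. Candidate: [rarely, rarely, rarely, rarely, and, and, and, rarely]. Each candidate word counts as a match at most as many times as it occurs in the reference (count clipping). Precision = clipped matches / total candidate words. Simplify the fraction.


Reference word counts: {'never': 1, 'rarely': 4}
Checking each candidate word (with clipping):
  'rarely' -> in reference (ref count 4, used 1/4) -> match (matches: 1)
  'rarely' -> in reference (ref count 4, used 2/4) -> match (matches: 2)
  'rarely' -> in reference (ref count 4, used 3/4) -> match (matches: 3)
  'rarely' -> in reference (ref count 4, used 4/4) -> match (matches: 4)
  'and' -> not in reference -> no match (matches: 4)
  'and' -> not in reference -> no match (matches: 4)
  'and' -> not in reference -> no match (matches: 4)
  'rarely' -> ref count 4 already used up (4/4) -> clipped, no match (matches: 4)
Clipped matches: 4, Candidate length: 8
Precision = 4/8 = 1/2

1/2


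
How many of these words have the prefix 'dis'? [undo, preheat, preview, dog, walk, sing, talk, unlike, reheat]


Checking each word for prefix 'dis':
  'undo' -> no (count: 0)
  'preheat' -> no (count: 0)
  'preview' -> no (count: 0)
  'dog' -> no (count: 0)
  'walk' -> no (count: 0)
  'sing' -> no (count: 0)
  'talk' -> no (count: 0)
  'unlike' -> no (count: 0)
  'reheat' -> no (count: 0)
Total with prefix 'dis': 0

0


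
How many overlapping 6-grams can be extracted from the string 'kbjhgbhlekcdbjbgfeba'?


String 'kbjhgbhlekcdbjbgfeba' has length L = 20.
Number of overlapping n-grams = L - n + 1
Substituting: 20 - 6 + 1 = 15

15


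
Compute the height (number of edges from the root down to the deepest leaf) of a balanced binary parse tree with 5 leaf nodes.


In a balanced binary tree with n leaves the deepest leaf is ceil(log2(n)) edges below the root.
log2(5) = 2.3219
ceil(2.3219) = 3
height (edges) = 3

3


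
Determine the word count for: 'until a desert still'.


Counting words by splitting on spaces:
  Word 1: 'until'
  Word 2: 'a'
  Word 3: 'desert'
  Word 4: 'still'
Total words: 4

4


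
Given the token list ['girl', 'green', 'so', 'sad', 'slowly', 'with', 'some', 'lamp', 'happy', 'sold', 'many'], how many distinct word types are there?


Listing all tokens and tracking unique types:
  Token 1: 'girl' -> NEW (unique so far: 1)
  Token 2: 'green' -> NEW (unique so far: 2)
  Token 3: 'so' -> NEW (unique so far: 3)
  Token 4: 'sad' -> NEW (unique so far: 4)
  Token 5: 'slowly' -> NEW (unique so far: 5)
  Token 6: 'with' -> NEW (unique so far: 6)
  Token 7: 'some' -> NEW (unique so far: 7)
  Token 8: 'lamp' -> NEW (unique so far: 8)
  Token 9: 'happy' -> NEW (unique so far: 9)
  Token 10: 'sold' -> NEW (unique so far: 10)
  Token 11: 'many' -> NEW (unique so far: 11)
Unique types: ('girl', 'green', 'happy', 'lamp', 'many', 'sad', 'slowly', 'so', 'sold', 'some', 'with')
Vocabulary size: 11

11


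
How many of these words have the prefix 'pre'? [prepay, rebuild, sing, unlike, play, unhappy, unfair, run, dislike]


Checking each word for prefix 'pre':
  'prepay' -> YES, starts with 'pre' (count: 1)
  'rebuild' -> no (count: 1)
  'sing' -> no (count: 1)
  'unlike' -> no (count: 1)
  'play' -> no (count: 1)
  'unhappy' -> no (count: 1)
  'unfair' -> no (count: 1)
  'run' -> no (count: 1)
  'dislike' -> no (count: 1)
Total with prefix 'pre': 1

1


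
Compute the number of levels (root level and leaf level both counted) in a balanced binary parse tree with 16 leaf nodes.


In a balanced binary tree with n leaves the deepest leaf is ceil(log2(n)) edges below the root,
so counting node levels inclusive of root and leaves gives ceil(log2(n)) + 1 levels.
log2(16) = 4.0000
ceil(4.0000) = 4
levels = 4 + 1 = 5

5


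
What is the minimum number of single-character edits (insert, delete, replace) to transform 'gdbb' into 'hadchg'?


Building DP table for s1='gdbb' (len 4) and s2='hadchg' (len 6):
       h  a  d  c  h  g
    0  1  2  3  4  5  6
  g 1  1  2  3  4  5  5
  d 2  2  2  2  3  4  5
  b 3  3  3  3  3  4  5
  b 4  4  4  4  4  4  5
Edit distance = dp[4][6] = 5

5


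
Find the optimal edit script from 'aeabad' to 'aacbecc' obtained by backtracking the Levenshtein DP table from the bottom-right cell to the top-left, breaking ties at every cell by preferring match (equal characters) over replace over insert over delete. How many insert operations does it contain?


Edit distance = 5. Backtracking from cell (6, 7) with preference match > replace > insert > delete,
then listing the resulting alignment 'aeabad' -> 'aacbecc' left to right:
  Step 1: keep 'a'
  Step 2: replace e->a
  Step 3: replace a->c
  Step 4: keep 'b'
  Step 5: insert 'e' [insertion #1]
  Step 6: replace a->c
  Step 7: replace d->c
Total insertions: 1

1


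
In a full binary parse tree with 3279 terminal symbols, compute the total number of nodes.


Leaf nodes (terminals): 3279
Internal nodes = n - 1 = 3279 - 1 = 3278
Total = leaves + internal = 3279 + 3278 = 6557

6557


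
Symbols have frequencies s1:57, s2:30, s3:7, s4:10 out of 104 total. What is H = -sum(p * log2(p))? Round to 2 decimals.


Computing entropy H = -sum(p_i * log2(p_i)):
  s1: p = 57/104 = 0.5481, -p*log2(p) = 0.4755
  s2: p = 30/104 = 0.2885, -p*log2(p) = 0.5174
  s3: p = 7/104 = 0.0673, -p*log2(p) = 0.2620
  s4: p = 10/104 = 0.0962, -p*log2(p) = 0.3249
H = sum of terms = 1.5798
Rounded to 2 decimals: 1.58

1.58


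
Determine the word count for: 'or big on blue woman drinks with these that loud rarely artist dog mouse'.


Counting words by splitting on spaces:
  Word 1: 'or'
  Word 2: 'big'
  Word 3: 'on'
  Word 4: 'blue'
  Word 5: 'woman'
  Word 6: 'drinks'
  Word 7: 'with'
  Word 8: 'these'
  Word 9: 'that'
  Word 10: 'loud'
  Word 11: 'rarely'
  Word 12: 'artist'
  Word 13: 'dog'
  Word 14: 'mouse'
Total words: 14

14


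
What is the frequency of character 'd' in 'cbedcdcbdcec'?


Scanning 'cbedcdcbdcec' for 'd':
  Position 3: 'd' -> MATCH (count: 1)
  Position 5: 'd' -> MATCH (count: 2)
  Position 8: 'd' -> MATCH (count: 3)
Total occurrences of 'd': 3

3


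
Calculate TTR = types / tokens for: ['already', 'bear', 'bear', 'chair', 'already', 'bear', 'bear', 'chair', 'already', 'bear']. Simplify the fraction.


Tokens: 10
Unique types: ('already', 'bear', 'chair') = 3
TTR = 3/10
Already in lowest terms.

3/10


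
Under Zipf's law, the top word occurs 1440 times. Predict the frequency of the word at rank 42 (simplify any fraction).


Zipf's law: freq(rank) = f1 / rank
f1 = 1440, rank = 42
freq = 1440 / 42
GCD(1440, 42) = 6
Simplified: 240/7

240/7


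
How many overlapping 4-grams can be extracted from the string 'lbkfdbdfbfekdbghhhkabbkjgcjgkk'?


String 'lbkfdbdfbfekdbghhhkabbkjgcjgkk' has length L = 30.
Number of overlapping n-grams = L - n + 1
Substituting: 30 - 4 + 1 = 27

27


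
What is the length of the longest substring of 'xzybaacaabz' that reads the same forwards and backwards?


Scanning 'xzybaacaabz' for palindromic substrings.
Substring at positions 3-9: 'baacaab'.
Check: reverse('baacaab') = 'baacaab' -> palindrome confirmed.
Neighbouring characters ('y' / 'z') break symmetry, so it cannot extend further.
No longer palindromic substring exists; longest length = 7

7


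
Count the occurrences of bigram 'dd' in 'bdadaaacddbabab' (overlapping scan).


Scanning 'bdadaaacddbabab' for bigram 'dd':
  Position 0: 'bd' -> no
  Position 1: 'da' -> no
  Position 2: 'ad' -> no
  Position 3: 'da' -> no
  Position 4: 'aa' -> no
  Position 5: 'aa' -> no
  Position 6: 'ac' -> no
  Position 7: 'cd' -> no
  Position 8: 'dd' -> MATCH
  Position 9: 'db' -> no
  Position 10: 'ba' -> no
  Position 11: 'ab' -> no
  Position 12: 'ba' -> no
  Position 13: 'ab' -> no
Total matches: 1

1


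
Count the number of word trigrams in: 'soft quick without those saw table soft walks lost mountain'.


Word trigrams from [10] words:
  Trigram 1: (soft quick without)
  Trigram 2: (quick without those)
  Trigram 3: (without those saw)
  Trigram 4: (those saw table)
  Trigram 5: (saw table soft)
  Trigram 6: (table soft walks)
  Trigram 7: (soft walks lost)
  Trigram 8: (walks lost mountain)
Total word trigrams: 10 - 2 = 8

8


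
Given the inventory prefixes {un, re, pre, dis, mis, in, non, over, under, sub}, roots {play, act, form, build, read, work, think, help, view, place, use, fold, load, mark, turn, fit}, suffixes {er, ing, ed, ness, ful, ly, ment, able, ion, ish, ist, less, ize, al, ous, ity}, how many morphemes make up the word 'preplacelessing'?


Segmenting 'preplacelessing' against the inventory:
  'pre' -> prefix (morpheme 1)
  'place' -> root (morpheme 2)
  'less' -> suffix (morpheme 3)
  'ing' -> suffix (morpheme 4)
Total morphemes: 4

4


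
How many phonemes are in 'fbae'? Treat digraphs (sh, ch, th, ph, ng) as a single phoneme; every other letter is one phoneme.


Parsing 'fbae' greedily, digraphs first:
  'f' -> consonant phoneme (phonemes so far: 1)
  'b' -> consonant phoneme (phonemes so far: 2)
  'a' -> vowel phoneme (phonemes so far: 3)
  'e' -> vowel phoneme (phonemes so far: 4)
Total phonemes: 4

4


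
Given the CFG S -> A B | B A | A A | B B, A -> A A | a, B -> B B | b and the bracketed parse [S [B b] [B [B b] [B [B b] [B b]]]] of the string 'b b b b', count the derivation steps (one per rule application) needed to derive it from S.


Every bracketed nonterminal node [X ...] in the tree is produced by exactly one rule application.
Reading the tree off as a leftmost derivation:
  Step 1: S  =>  B B   (applied S -> B B)
  Step 2: B B  =>  b B   (applied B -> b)
  Step 3: b B  =>  b B B   (applied B -> B B)
  Step 4: b B B  =>  b b B   (applied B -> b)
  Step 5: b b B  =>  b b B B   (applied B -> B B)
  Step 6: b b B B  =>  b b b B   (applied B -> b)
  Step 7: b b b B  =>  b b b b   (applied B -> b)
Final yield: b b b b
Total rewrite steps: 7

7


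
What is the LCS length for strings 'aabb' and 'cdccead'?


DP table for LCS of 'aabb' and 'cdccead':
       c  d  c  c  e  a  d
    0  0  0  0  0  0  0  0
  a 0  0  0  0  0  0  1  1
  a 0  0  0  0  0  0  1  1
  b 0  0  0  0  0  0  1  1
  b 0  0  0  0  0  0  1  1
LCS: 'a'
LCS length = 1

1


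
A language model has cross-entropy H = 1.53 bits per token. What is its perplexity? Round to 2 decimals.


Perplexity formula: PP = 2^H
H = 1.53
PP = 2^1.53
Decompose: 2^1.53 = 2^1 * 2^0.53
2^1 = 2, 2^0.53 ~ 1.4439292
PP ~ 2 * 1.4439292 = 2.8878584
Rounded to 2 decimals: 2.89

2.89


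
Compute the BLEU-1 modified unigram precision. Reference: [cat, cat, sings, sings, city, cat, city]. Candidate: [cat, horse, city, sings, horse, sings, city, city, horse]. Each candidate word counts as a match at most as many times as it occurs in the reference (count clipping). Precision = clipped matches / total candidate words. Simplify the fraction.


Reference word counts: {'cat': 3, 'city': 2, 'sings': 2}
Checking each candidate word (with clipping):
  'cat' -> in reference (ref count 3, used 1/3) -> match (matches: 1)
  'horse' -> not in reference -> no match (matches: 1)
  'city' -> in reference (ref count 2, used 1/2) -> match (matches: 2)
  'sings' -> in reference (ref count 2, used 1/2) -> match (matches: 3)
  'horse' -> not in reference -> no match (matches: 3)
  'sings' -> in reference (ref count 2, used 2/2) -> match (matches: 4)
  'city' -> in reference (ref count 2, used 2/2) -> match (matches: 5)
  'city' -> ref count 2 already used up (2/2) -> clipped, no match (matches: 5)
  'horse' -> not in reference -> no match (matches: 5)
Clipped matches: 5, Candidate length: 9
Precision = 5/9

5/9


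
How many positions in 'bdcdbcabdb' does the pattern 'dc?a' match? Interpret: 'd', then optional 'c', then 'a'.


Pattern: dc?a means 'd', then optional 'c', then 'a'.
Scanning 'bdcdbcabdb' position-by-position:
  Pos 0: window 'bdc' -> no
  Pos 1: window 'dcd' -> no
  Pos 2: window 'cdb' -> no
  Pos 3: window 'dbc' -> no
  Pos 4: window 'bca' -> no
  Pos 5: window 'cab' -> no
  Pos 6: window 'abd' -> no
  Pos 7: window 'bdb' -> no
  Pos 8: window 'db' -> no
  Pos 9: window 'b' -> no
Total matches: 0

0


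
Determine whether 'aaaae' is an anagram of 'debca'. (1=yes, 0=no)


Sort characters of 'aaaae': 'aaaae'
Sort characters of 'debca': 'abcde'
Sorted forms differ -> they are NOT anagrams
Result: 0

0


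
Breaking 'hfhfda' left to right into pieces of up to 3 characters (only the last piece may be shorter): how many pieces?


'hfhfda' has 6 characters.
Chunking with max size 3:
  Chunk 1: 'hfh' (positions 0-2)
  Chunk 2: 'fda' (positions 3-5)
Total chunks: ceil(6 / 3) = 2

2


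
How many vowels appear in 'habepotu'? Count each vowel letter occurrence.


Scanning each character of 'habepotu':
  Position 1: 'h' -> consonant (running count: 0)
  Position 2: 'a' -> vowel (running count: 1)
  Position 3: 'b' -> consonant (running count: 1)
  Position 4: 'e' -> vowel (running count: 2)
  Position 5: 'p' -> consonant (running count: 2)
  Position 6: 'o' -> vowel (running count: 3)
  Position 7: 't' -> consonant (running count: 3)
  Position 8: 'u' -> vowel (running count: 4)
Total vowels: 4

4


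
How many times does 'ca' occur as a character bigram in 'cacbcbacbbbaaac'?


Scanning 'cacbcbacbbbaaac' for bigram 'ca':
  Position 0: 'ca' -> MATCH
  Position 1: 'ac' -> no
  Position 2: 'cb' -> no
  Position 3: 'bc' -> no
  Position 4: 'cb' -> no
  Position 5: 'ba' -> no
  Position 6: 'ac' -> no
  Position 7: 'cb' -> no
  Position 8: 'bb' -> no
  Position 9: 'bb' -> no
  Position 10: 'ba' -> no
  Position 11: 'aa' -> no
  Position 12: 'aa' -> no
  Position 13: 'ac' -> no
Total matches: 1

1


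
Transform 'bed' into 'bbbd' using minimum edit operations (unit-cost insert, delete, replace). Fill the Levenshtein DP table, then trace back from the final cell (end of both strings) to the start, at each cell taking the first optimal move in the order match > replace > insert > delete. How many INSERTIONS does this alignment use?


Edit distance = 2. Backtracking from cell (3, 4) with preference match > replace > insert > delete,
then listing the resulting alignment 'bed' -> 'bbbd' left to right:
  Step 1: insert 'b' [insertion #1]
  Step 2: keep 'b'
  Step 3: replace e->b
  Step 4: keep 'd'
Total insertions: 1

1


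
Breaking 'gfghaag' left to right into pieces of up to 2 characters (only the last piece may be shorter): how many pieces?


'gfghaag' has 7 characters.
Chunking with max size 2:
  Chunk 1: 'gf' (positions 0-1)
  Chunk 2: 'gh' (positions 2-3)
  Chunk 3: 'aa' (positions 4-5)
  Chunk 4: 'g' (positions 6-6)
Total chunks: ceil(7 / 2) = 4

4


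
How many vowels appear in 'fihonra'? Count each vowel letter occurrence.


Scanning each character of 'fihonra':
  Position 1: 'f' -> consonant (running count: 0)
  Position 2: 'i' -> vowel (running count: 1)
  Position 3: 'h' -> consonant (running count: 1)
  Position 4: 'o' -> vowel (running count: 2)
  Position 5: 'n' -> consonant (running count: 2)
  Position 6: 'r' -> consonant (running count: 2)
  Position 7: 'a' -> vowel (running count: 3)
Total vowels: 3

3


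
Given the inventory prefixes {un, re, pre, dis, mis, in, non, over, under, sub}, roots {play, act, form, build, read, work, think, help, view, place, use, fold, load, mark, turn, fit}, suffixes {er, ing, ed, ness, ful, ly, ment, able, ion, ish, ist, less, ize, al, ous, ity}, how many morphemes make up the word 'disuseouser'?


Segmenting 'disuseouser' against the inventory:
  'dis' -> prefix (morpheme 1)
  'use' -> root (morpheme 2)
  'ous' -> suffix (morpheme 3)
  'er' -> suffix (morpheme 4)
Total morphemes: 4

4


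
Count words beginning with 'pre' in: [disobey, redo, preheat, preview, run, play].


Checking each word for prefix 'pre':
  'disobey' -> no (count: 0)
  'redo' -> no (count: 0)
  'preheat' -> YES, starts with 'pre' (count: 1)
  'preview' -> YES, starts with 'pre' (count: 2)
  'run' -> no (count: 2)
  'play' -> no (count: 2)
Total with prefix 'pre': 2

2


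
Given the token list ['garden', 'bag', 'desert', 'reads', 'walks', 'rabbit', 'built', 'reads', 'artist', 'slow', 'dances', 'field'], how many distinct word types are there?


Listing all tokens and tracking unique types:
  Token 1: 'garden' -> NEW (unique so far: 1)
  Token 2: 'bag' -> NEW (unique so far: 2)
  Token 3: 'desert' -> NEW (unique so far: 3)
  Token 4: 'reads' -> NEW (unique so far: 4)
  Token 5: 'walks' -> NEW (unique so far: 5)
  Token 6: 'rabbit' -> NEW (unique so far: 6)
  Token 7: 'built' -> NEW (unique so far: 7)
  Token 8: 'reads' -> duplicate (unique so far: 7)
  Token 9: 'artist' -> NEW (unique so far: 8)
  Token 10: 'slow' -> NEW (unique so far: 9)
  Token 11: 'dances' -> NEW (unique so far: 10)
  Token 12: 'field' -> NEW (unique so far: 11)
Unique types: ('artist', 'bag', 'built', 'dances', 'desert', 'field', 'garden', 'rabbit', 'reads', 'slow', 'walks')
Vocabulary size: 11

11


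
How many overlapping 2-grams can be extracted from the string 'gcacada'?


String 'gcacada' has length L = 7.
Number of overlapping n-grams = L - n + 1
Substituting: 7 - 2 + 1 = 6

6


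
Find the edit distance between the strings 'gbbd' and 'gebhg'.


Building DP table for s1='gbbd' (len 4) and s2='gebhg' (len 5):
       g  e  b  h  g
    0  1  2  3  4  5
  g 1  0  1  2  3  4
  b 2  1  1  1  2  3
  b 3  2  2  1  2  3
  d 4  3  3  2  2  3
Edit distance = dp[4][5] = 3

3
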